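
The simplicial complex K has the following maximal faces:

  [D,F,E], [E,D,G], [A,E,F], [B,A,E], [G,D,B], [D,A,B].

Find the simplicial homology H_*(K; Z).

Fix the vertex order A < B < D < E < F < G and write every simplex with vertices in increasing order. Then dim K = 2 and the simplices of K are:

  0-simplices (6): A, B, D, E, F, G
  1-simplices (12): AB, AD, AE, AF, BD, BE, BG, DE, DF, DG, EF, EG
  2-simplices (6): ABD, ABE, AEF, BDG, DEF, DEG

Hence C_0 ≅ Z^6, C_1 ≅ Z^12, C_2 ≅ Z^6.

∂_1: C_1 → C_0 maps an edge to its endpoints' difference, ∂[p,q] = q − p. For instance
  ∂DG = G − D.
This gives a 6×12 integer matrix of rank 5; reducing to Smith normal form yields diagonal entries (1,1,1,1,1).

The boundary map ∂_2: C_2 → C_1 acts by ∂[p,q,r] = [q,r] − [p,r] + [p,q]. For instance
  ∂AEF = EF − AF + AE,
  ∂BDG = DG − BG + BD.
The 12×6 boundary matrix has rank 6 and Smith normal form diag(1,1,1,1,1,1).

Reading off H_k = ker ∂_k / im ∂_{k+1}:

  H_0: rank C_0 − rank ∂_1 = 6 − 5 = 1, and the invariant factors of ∂_1 are all 1, so H_0 = Z.
  H_1: rank ker ∂_1 − rank ∂_2 = (12 − 5) − 6 = 1, and the invariant factors of ∂_2 are all 1, so H_1 = Z.
  H_2: rank ker ∂_2 − rank ∂_3 = (6 − 6) − 0 = 0, and there is no ∂_3, so H_2 = 0.

As a check, the Euler characteristic is 6 − 12 + 6 = 0, which agrees with 1 − 1 + 0 = 0.

H_0 ≅ Z,  H_1 ≅ Z,  H_2 = 0.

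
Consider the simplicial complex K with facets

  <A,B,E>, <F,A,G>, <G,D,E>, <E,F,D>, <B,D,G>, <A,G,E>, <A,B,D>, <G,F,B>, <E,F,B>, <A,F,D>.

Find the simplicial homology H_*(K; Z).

K has 6 vertices, 15 edges, 10 triangles.
rank ∂_0 = 0, rank ∂_1 = 5 ⇒ b_0 = 6 − 0 − 5 = 1; all invariant factors of ∂_1 are 1 so no torsion. So H_0 ≅ Z.
rank ∂_1 = 5, rank ∂_2 = 10 ⇒ b_1 = 15 − 5 − 10 = 0; ∂_2 has invariant factor(s) [2] giving torsion. So H_1 ≅ Z/2Z.
rank ∂_2 = 10, rank ∂_3 = 0 ⇒ b_2 = 10 − 10 − 0 = 0. So H_2 ≅ 0.

H_0 = Z,  H_1 = Z/2Z,  H_2 = 0.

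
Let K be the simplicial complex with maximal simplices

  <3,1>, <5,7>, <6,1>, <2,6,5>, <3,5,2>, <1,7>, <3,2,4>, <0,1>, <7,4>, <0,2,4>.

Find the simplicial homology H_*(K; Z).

H_0 = Z,  H_1 = Z^4,  H_2 = 0.

K has 8 vertices, 15 edges, 4 triangles.
rank ∂_0 = 0, rank ∂_1 = 7 ⇒ b_0 = 8 − 0 − 7 = 1; all invariant factors of ∂_1 are 1 so no torsion. So H_0 = Z.
rank ∂_1 = 7, rank ∂_2 = 4 ⇒ b_1 = 15 − 7 − 4 = 4; all invariant factors of ∂_2 are 1 so no torsion. So H_1 = Z^4.
rank ∂_2 = 4, rank ∂_3 = 0 ⇒ b_2 = 4 − 4 − 0 = 0. So H_2 = 0.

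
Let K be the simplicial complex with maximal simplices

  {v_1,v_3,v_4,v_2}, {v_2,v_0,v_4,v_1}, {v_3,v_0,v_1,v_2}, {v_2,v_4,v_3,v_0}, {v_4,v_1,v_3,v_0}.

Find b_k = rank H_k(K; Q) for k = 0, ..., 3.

b_0 = 1, b_1 = 0, b_2 = 0, b_3 = 1.

K has 5 vertices, 10 edges, 10 triangles, 5 3-simplices.
rank ∂_0 = 0, rank ∂_1 = 4 ⇒ b_0 = 5 − 0 − 4 = 1; all invariant factors of ∂_1 are 1 so no torsion. So H_0 ≅ Z.
rank ∂_1 = 4, rank ∂_2 = 6 ⇒ b_1 = 10 − 4 − 6 = 0; all invariant factors of ∂_2 are 1 so no torsion. So H_1 ≅ 0.
rank ∂_2 = 6, rank ∂_3 = 4 ⇒ b_2 = 10 − 6 − 4 = 0; all invariant factors of ∂_3 are 1 so no torsion. So H_2 ≅ 0.
rank ∂_3 = 4, rank ∂_4 = 0 ⇒ b_3 = 5 − 4 − 0 = 1. So H_3 ≅ Z.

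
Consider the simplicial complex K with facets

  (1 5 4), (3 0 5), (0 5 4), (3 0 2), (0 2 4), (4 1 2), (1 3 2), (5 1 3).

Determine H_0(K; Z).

Fix the vertex order 0 < 1 < 2 < 3 < 4 < 5 and write every simplex with vertices in increasing order. Then dim K = 2 and the simplices of K are:

  0-simplices (6): [0], [1], [2], [3], [4], [5]
  1-simplices (12): [0,2], [0,3], [0,4], [0,5], [1,2], [1,3], [1,4], [1,5], [2,3], [2,4], [3,5], [4,5]
  2-simplices (8): [0,2,3], [0,2,4], [0,3,5], [0,4,5], [1,2,3], [1,2,4], [1,3,5], [1,4,5]

giving chain groups C_0 ≅ Z^6, C_1 ≅ Z^12, C_2 ≅ Z^8.

∂_1: C_1 → C_0 is given by ∂[p,q] = [q] − [p].
The 6×12 boundary matrix has rank 5 and Smith normal form diag(1,1,1,1,1).

The boundary map ∂_2: C_2 → C_1 sends each 2-simplex [p,q,r] to [q,r] − [p,r] + [p,q]. For instance
  ∂[1,2,4] = [2,4] − [1,4] + [1,2],
  ∂[0,3,5] = [3,5] − [0,5] + [0,3].
The 12×8 boundary matrix has rank 7 and Smith normal form diag(1,1,1,1,1,1,1).

From H_k ≅ ker(∂_k) / im(∂_{k+1}) we obtain:

  H_0: rank C_0 − rank ∂_1 = 6 − 5 = 1, and the invariant factors of ∂_1 are all 1, so H_0 = Z.

H_0 ≅ Z.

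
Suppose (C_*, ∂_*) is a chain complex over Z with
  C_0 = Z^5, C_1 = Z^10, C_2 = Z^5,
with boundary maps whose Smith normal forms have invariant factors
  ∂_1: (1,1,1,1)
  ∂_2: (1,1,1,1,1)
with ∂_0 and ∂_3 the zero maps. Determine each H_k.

H_0: b_0 = 5 − 0 − 4 = 1; torsion from ∂_1 factors > 1: none. So H_0 = Z.
H_1: b_1 = 10 − 4 − 5 = 1; torsion from ∂_2 factors > 1: none. So H_1 = Z.
H_2: b_2 = 5 − 5 − 0 = 0; torsion from ∂_3 factors > 1: none. So H_2 = 0.

H_0 = Z,  H_1 = Z,  H_2 = 0.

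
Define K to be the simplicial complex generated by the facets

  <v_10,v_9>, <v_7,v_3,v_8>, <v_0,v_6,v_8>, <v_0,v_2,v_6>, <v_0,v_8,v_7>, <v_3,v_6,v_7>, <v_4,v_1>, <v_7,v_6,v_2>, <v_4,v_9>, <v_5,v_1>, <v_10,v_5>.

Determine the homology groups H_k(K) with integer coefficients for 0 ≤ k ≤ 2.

K has 11 vertices, 17 edges, 6 triangles.
rank ∂_0 = 0, rank ∂_1 = 9 ⇒ b_0 = 11 − 0 − 9 = 2; all invariant factors of ∂_1 are 1 so no torsion. So H_0 ≅ Z^2.
rank ∂_1 = 9, rank ∂_2 = 6 ⇒ b_1 = 17 − 9 − 6 = 2; all invariant factors of ∂_2 are 1 so no torsion. So H_1 ≅ Z^2.
rank ∂_2 = 6, rank ∂_3 = 0 ⇒ b_2 = 6 − 6 − 0 = 0. So H_2 ≅ 0.

H_0 ≅ Z^2,  H_1 ≅ Z^2,  H_2 = 0.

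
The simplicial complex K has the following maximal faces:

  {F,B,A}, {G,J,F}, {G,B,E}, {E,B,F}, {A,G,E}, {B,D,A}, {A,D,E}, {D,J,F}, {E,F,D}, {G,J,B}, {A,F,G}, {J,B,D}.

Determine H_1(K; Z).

Take the total order A < B < D < E < F < G < J on the vertex set. Then K (dimension 2) consists of the simplices:

  0-simplices (7): A, B, D, E, F, G, J
  1-simplices (18): AB, AD, AE, AF, AG, BD, BE, BF, BG, BJ, DE, DF, DJ, EF, EG, FG, FJ, GJ
  2-simplices (12): ABD, ABF, ADE, AEG, AFG, BDJ, BEF, BEG, BGJ, DEF, DFJ, FGJ

Hence C_0 ≅ Z^7, C_1 ≅ Z^18, C_2 ≅ Z^12.

Boundary ∂_1: C_1 → C_0 sends each edge [p,q] (with p < q) to q − p.
This gives a 7×18 integer matrix of rank 6; reducing to Smith normal form yields diagonal entries (1,1,1,1,1,1).

Boundary ∂_2: C_2 → C_1 maps a triangle to the signed sum of its edges. For instance
  ∂BEF = EF − BF + BE,
  ∂ABD = BD − AD + AB.
The 18×12 boundary matrix has rank 12 and Smith normal form diag(1,1,1,1,1,1,1,1,1,1,1,2).

Computing H_k = (kernel of ∂_k) / (image of ∂_{k+1}):

  H_1: rank ker ∂_1 − rank ∂_2 = (18 − 6) − 12 = 0, and ∂_2 has invariant factor 2 > 1, so H_1 = Z/2.

(K is a triangulation of the real projective plane RP^2.)

H_1 ≅ Z/2.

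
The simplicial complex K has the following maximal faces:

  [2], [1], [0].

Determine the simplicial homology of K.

H_0 ≅ Z^3.

Fix the vertex order 0 < 1 < 2 and write every simplex with vertices in increasing order. Then dim K = 0 and the simplices of K are:

  0-simplices (3): [0], [1], [2]

so the chain groups are C_0 ≅ Z^3.

From H_k ≅ ker(∂_k) / im(∂_{k+1}) we obtain:

  H_0: rank C_0 − rank ∂_1 = 3 − 0 = 3, and there is no ∂_1, so H_0 ≅ Z^3.

(K is a triangulation of a set of 3 points.)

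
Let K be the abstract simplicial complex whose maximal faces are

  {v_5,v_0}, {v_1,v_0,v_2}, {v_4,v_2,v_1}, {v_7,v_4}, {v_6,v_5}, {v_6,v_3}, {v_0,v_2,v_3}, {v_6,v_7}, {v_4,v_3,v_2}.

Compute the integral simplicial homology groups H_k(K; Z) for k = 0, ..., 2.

Order the vertices as v_0 < v_1 < v_2 < v_3 < v_4 < v_5 < v_6 < v_7. Listing each simplex with vertices in this order, K has dimension 2 with simplices:

  0-simplices (8): [v_0], [v_1], [v_2], [v_3], [v_4], [v_5], [v_6], [v_7]
  1-simplices (13): [v_0,v_1], [v_0,v_2], [v_0,v_3], [v_0,v_5], [v_1,v_2], [v_1,v_4], [v_2,v_3], [v_2,v_4], [v_3,v_4], [v_3,v_6], [v_4,v_7], [v_5,v_6], [v_6,v_7]
  2-simplices (4): [v_0,v_1,v_2], [v_0,v_2,v_3], [v_1,v_2,v_4], [v_2,v_3,v_4]

so the chain groups are C_0 ≅ Z^8, C_1 ≅ Z^13, C_2 ≅ Z^4.

∂_1: C_1 → C_0 maps an edge to its endpoints' difference, ∂[p,q] = q − p. For instance
  ∂[v_3,v_4] = [v_4] − [v_3].
The resulting 8×13 matrix has rank 7, and its Smith normal form has invariant factors (1,1,1,1,1,1,1).

The boundary map ∂_2: C_2 → C_1 sends each 2-simplex [p,q,r] to [q,r] − [p,r] + [p,q]. For instance
  ∂[v_2,v_3,v_4] = [v_3,v_4] − [v_2,v_4] + [v_2,v_3],
  ∂[v_0,v_1,v_2] = [v_1,v_2] − [v_0,v_2] + [v_0,v_1].
The 13×4 boundary matrix has rank 4 and Smith normal form diag(1,1,1,1).

Now H_k = ker ∂_k / im ∂_{k+1}, so:

  H_0: rank C_0 − rank ∂_1 = 8 − 7 = 1, and the invariant factors of ∂_1 are all 1, so H_0 ≅ Z.
  H_1: rank ker ∂_1 − rank ∂_2 = (13 − 7) − 4 = 2, and the invariant factors of ∂_2 are all 1, so H_1 ≅ Z^2.
  H_2: rank ker ∂_2 − rank ∂_3 = (4 − 4) − 0 = 0, and there is no ∂_3, so H_2 ≅ 0.

H_0 ≅ Z,  H_1 ≅ Z^2,  H_2 = 0.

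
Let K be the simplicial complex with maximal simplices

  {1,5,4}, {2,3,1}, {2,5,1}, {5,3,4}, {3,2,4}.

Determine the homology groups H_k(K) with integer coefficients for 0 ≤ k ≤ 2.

We work with the vertex ordering 1 < 2 < 3 < 4 < 5. The simplices of K, each written with vertices in increasing order, are:

  0-simplices (5): [1], [2], [3], [4], [5]
  1-simplices (10): [1,2], [1,3], [1,4], [1,5], [2,3], [2,4], [2,5], [3,4], [3,5], [4,5]
  2-simplices (5): [1,2,3], [1,2,5], [1,4,5], [2,3,4], [3,4,5]

Hence C_0 ≅ Z^5, C_1 ≅ Z^10, C_2 ≅ Z^5.

∂_1: C_1 → C_0 sends each edge [p,q] (with p < q) to q − p.
As a 5×10 matrix over Z this has rank 4, with invariant factors (1,1,1,1).

∂_2: C_2 → C_1 maps a triangle to the signed sum of its edges. For instance
  ∂[2,3,4] = [3,4] − [2,4] + [2,3],
  ∂[1,2,3] = [2,3] − [1,3] + [1,2].
The 10×5 boundary matrix has rank 5 and Smith normal form diag(1,1,1,1,1).

From H_k ≅ ker(∂_k) / im(∂_{k+1}) we obtain:

  H_0: rank C_0 − rank ∂_1 = 5 − 4 = 1, and the invariant factors of ∂_1 are all 1, so H_0 = Z.
  H_1: rank ker ∂_1 − rank ∂_2 = (10 − 4) − 5 = 1, and the invariant factors of ∂_2 are all 1, so H_1 = Z.
  H_2: rank ker ∂_2 − rank ∂_3 = (5 − 5) − 0 = 0, and there is no ∂_3, so H_2 = 0.

As a check, the Euler characteristic is 5 − 10 + 5 = 0, which agrees with 1 − 1 + 0 = 0.

H_0 = Z,  H_1 = Z,  H_2 = 0.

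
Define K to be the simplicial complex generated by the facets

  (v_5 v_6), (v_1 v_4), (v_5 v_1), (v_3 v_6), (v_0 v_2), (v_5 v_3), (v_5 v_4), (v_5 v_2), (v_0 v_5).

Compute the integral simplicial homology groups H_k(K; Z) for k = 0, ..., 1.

H_0 ≅ Z,  H_1 ≅ Z^3.

Fix the vertex order v_0 < v_1 < v_2 < v_3 < v_4 < v_5 < v_6 and write every simplex with vertices in increasing order. Then dim K = 1 and the simplices of K are:

  0-simplices (7): [v_0], [v_1], [v_2], [v_3], [v_4], [v_5], [v_6]
  1-simplices (9): [v_0,v_2], [v_0,v_5], [v_1,v_4], [v_1,v_5], [v_2,v_5], [v_3,v_5], [v_3,v_6], [v_4,v_5], [v_5,v_6]

giving chain groups C_0 ≅ Z^7, C_1 ≅ Z^9.

∂_1: C_1 → C_0 is given by ∂[p,q] = [q] − [p]. For instance
  ∂[v_2,v_5] = [v_5] − [v_2].
The resulting 7×9 matrix has rank 6, and its Smith normal form has invariant factors (1,1,1,1,1,1).

From H_k ≅ ker(∂_k) / im(∂_{k+1}) we obtain:

  H_0: rank C_0 − rank ∂_1 = 7 − 6 = 1, and the invariant factors of ∂_1 are all 1, so H_0 ≅ Z.
  H_1: rank ker ∂_1 − rank ∂_2 = (9 − 6) − 0 = 3, and there is no ∂_2, so H_1 ≅ Z^3.

(K is a triangulation of a wedge of 3 circles.)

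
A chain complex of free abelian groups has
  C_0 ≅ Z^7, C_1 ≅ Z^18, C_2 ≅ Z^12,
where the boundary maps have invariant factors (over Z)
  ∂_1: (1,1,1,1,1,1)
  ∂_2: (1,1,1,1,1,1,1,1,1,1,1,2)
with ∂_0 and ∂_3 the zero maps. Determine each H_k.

H_0: b_0 = 7 − 0 − 6 = 1; torsion from ∂_1 factors > 1: none. So H_0 = Z.
H_1: b_1 = 18 − 6 − 12 = 0; torsion from ∂_2 factors > 1: [2]. So H_1 = Z/2.
H_2: b_2 = 12 − 12 − 0 = 0; torsion from ∂_3 factors > 1: none. So H_2 = 0.

H_0 = Z,  H_1 = Z/2,  H_2 = 0.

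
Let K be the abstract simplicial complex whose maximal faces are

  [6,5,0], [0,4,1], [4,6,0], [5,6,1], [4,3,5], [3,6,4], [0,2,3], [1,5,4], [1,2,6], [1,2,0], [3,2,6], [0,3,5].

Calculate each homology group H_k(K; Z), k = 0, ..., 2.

H_0 = Z,  H_1 = Z/2Z,  H_2 = 0.

Fix the vertex order 0 < 1 < 2 < 3 < 4 < 5 < 6 and write every simplex with vertices in increasing order. Then dim K = 2 and the simplices of K are:

  0-simplices (7): [0], [1], [2], [3], [4], [5], [6]
  1-simplices (18): [0,1], [0,2], [0,3], [0,4], [0,5], [0,6], [1,2], [1,4], [1,5], [1,6], [2,3], [2,6], [3,4], [3,5], [3,6], [4,5], [4,6], [5,6]
  2-simplices (12): [0,1,2], [0,1,4], [0,2,3], [0,3,5], [0,4,6], [0,5,6], [1,2,6], [1,4,5], [1,5,6], [2,3,6], [3,4,5], [3,4,6]

so the chain groups are C_0 ≅ Z^7, C_1 ≅ Z^18, C_2 ≅ Z^12.

∂_1: C_1 → C_0 is given by ∂[p,q] = [q] − [p].
The 7×18 boundary matrix has rank 6 and Smith normal form diag(1,1,1,1,1,1).

Boundary ∂_2: C_2 → C_1 maps a triangle to the signed sum of its edges. For instance
  ∂[1,4,5] = [4,5] − [1,5] + [1,4],
  ∂[0,2,3] = [2,3] − [0,3] + [0,2].
The resulting 18×12 matrix has rank 12, and its Smith normal form has invariant factors (1,1,1,1,1,1,1,1,1,1,1,2).

Reading off H_k = ker ∂_k / im ∂_{k+1}:

  H_0: rank C_0 − rank ∂_1 = 7 − 6 = 1, and the invariant factors of ∂_1 are all 1, so H_0 = Z.
  H_1: rank ker ∂_1 − rank ∂_2 = (18 − 6) − 12 = 0, and ∂_2 has invariant factor 2 > 1, so H_1 = Z/2Z.
  H_2: rank ker ∂_2 − rank ∂_3 = (12 − 12) − 0 = 0, and there is no ∂_3, so H_2 = 0.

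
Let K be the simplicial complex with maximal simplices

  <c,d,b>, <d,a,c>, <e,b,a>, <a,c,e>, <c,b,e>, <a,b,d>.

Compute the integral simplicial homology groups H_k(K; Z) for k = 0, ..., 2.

Order the vertices as a < b < c < d < e. Listing each simplex with vertices in this order, K has dimension 2 with simplices:

  0-simplices (5): a, b, c, d, e
  1-simplices (9): ab, ac, ad, ae, bc, bd, be, cd, ce
  2-simplices (6): abd, abe, acd, ace, bcd, bce

Hence C_0 ≅ Z^5, C_1 ≅ Z^9, C_2 ≅ Z^6.

The boundary map ∂_1: C_1 → C_0 maps an edge to its endpoints' difference, ∂[p,q] = q − p.
As a 5×9 matrix over Z this has rank 4, with invariant factors (1,1,1,1).

The boundary map ∂_2: C_2 → C_1 acts by ∂[p,q,r] = [q,r] − [p,r] + [p,q]. For instance
  ∂abe = be − ae + ab,
  ∂bcd = cd − bd + bc.
As a 9×6 matrix over Z this has rank 5, with invariant factors (1,1,1,1,1).

Computing H_k = (kernel of ∂_k) / (image of ∂_{k+1}):

  H_0: rank C_0 − rank ∂_1 = 5 − 4 = 1, and the invariant factors of ∂_1 are all 1, so H_0 ≅ Z.
  H_1: rank ker ∂_1 − rank ∂_2 = (9 − 4) − 5 = 0, and the invariant factors of ∂_2 are all 1, so H_1 ≅ 0.
  H_2: rank ker ∂_2 − rank ∂_3 = (6 − 5) − 0 = 1, and there is no ∂_3, so H_2 ≅ Z.

As a check, the Euler characteristic is 5 − 9 + 6 = 2, which agrees with 1 − 0 + 1 = 2.
(K is a triangulation of the 2-sphere S^2.)

H_0 = Z,  H_1 = 0,  H_2 = Z.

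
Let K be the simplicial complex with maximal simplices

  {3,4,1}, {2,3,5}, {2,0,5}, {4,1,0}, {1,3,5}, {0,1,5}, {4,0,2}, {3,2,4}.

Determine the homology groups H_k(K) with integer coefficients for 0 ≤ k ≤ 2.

We work with the vertex ordering 0 < 1 < 2 < 3 < 4 < 5. The simplices of K, each written with vertices in increasing order, are:

  0-simplices (6): [0], [1], [2], [3], [4], [5]
  1-simplices (12): [0,1], [0,2], [0,4], [0,5], [1,3], [1,4], [1,5], [2,3], [2,4], [2,5], [3,4], [3,5]
  2-simplices (8): [0,1,4], [0,1,5], [0,2,4], [0,2,5], [1,3,4], [1,3,5], [2,3,4], [2,3,5]

giving chain groups C_0 ≅ Z^6, C_1 ≅ Z^12, C_2 ≅ Z^8.

Boundary ∂_1: C_1 → C_0 sends each edge [p,q] (with p < q) to q − p. For instance
  ∂[2,3] = [3] − [2].
As a 6×12 matrix over Z this has rank 5, with invariant factors (1,1,1,1,1).

∂_2: C_2 → C_1 sends each 2-simplex [p,q,r] to [q,r] − [p,r] + [p,q]. For instance
  ∂[1,3,4] = [3,4] − [1,4] + [1,3],
  ∂[2,3,5] = [3,5] − [2,5] + [2,3].
This gives a 12×8 integer matrix of rank 7; reducing to Smith normal form yields diagonal entries (1,1,1,1,1,1,1).

Computing H_k = (kernel of ∂_k) / (image of ∂_{k+1}):

  H_0: rank C_0 − rank ∂_1 = 6 − 5 = 1, and the invariant factors of ∂_1 are all 1, so H_0 ≅ Z.
  H_1: rank ker ∂_1 − rank ∂_2 = (12 − 5) − 7 = 0, and the invariant factors of ∂_2 are all 1, so H_1 ≅ 0.
  H_2: rank ker ∂_2 − rank ∂_3 = (8 − 7) − 0 = 1, and there is no ∂_3, so H_2 ≅ Z.

As a check, the Euler characteristic is 6 − 12 + 8 = 2, which agrees with 1 − 0 + 1 = 2.

H_0 ≅ Z,  H_1 = 0,  H_2 ≅ Z.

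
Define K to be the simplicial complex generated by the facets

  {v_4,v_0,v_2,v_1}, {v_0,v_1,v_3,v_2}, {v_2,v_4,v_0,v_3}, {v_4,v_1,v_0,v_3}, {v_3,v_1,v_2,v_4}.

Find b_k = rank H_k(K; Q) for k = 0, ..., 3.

b_0 = 1, b_1 = 0, b_2 = 0, b_3 = 1.

We work with the vertex ordering v_0 < v_1 < v_2 < v_3 < v_4. The simplices of K, each written with vertices in increasing order, are:

  0-simplices (5): [v_0], [v_1], [v_2], [v_3], [v_4]
  1-simplices (10): [v_0,v_1], [v_0,v_2], [v_0,v_3], [v_0,v_4], [v_1,v_2], [v_1,v_3], [v_1,v_4], [v_2,v_3], [v_2,v_4], [v_3,v_4]
  2-simplices (10): [v_0,v_1,v_2], [v_0,v_1,v_3], [v_0,v_1,v_4], [v_0,v_2,v_3], [v_0,v_2,v_4], [v_0,v_3,v_4], [v_1,v_2,v_3], [v_1,v_2,v_4], [v_1,v_3,v_4], [v_2,v_3,v_4]
  3-simplices (5): [v_0,v_1,v_2,v_3], [v_0,v_1,v_2,v_4], [v_0,v_1,v_3,v_4], [v_0,v_2,v_3,v_4], [v_1,v_2,v_3,v_4]

Hence C_0 ≅ Z^5, C_1 ≅ Z^10, C_2 ≅ Z^10, C_3 ≅ Z^5.

Boundary ∂_1: C_1 → C_0 maps an edge to its endpoints' difference, ∂[p,q] = q − p. For instance
  ∂[v_1,v_3] = [v_3] − [v_1].
This gives a 5×10 integer matrix of rank 4; reducing to Smith normal form yields diagonal entries (1,1,1,1).

∂_2: C_2 → C_1 sends each 2-simplex [p,q,r] to [q,r] − [p,r] + [p,q]. For instance
  ∂[v_1,v_2,v_4] = [v_2,v_4] − [v_1,v_4] + [v_1,v_2],
  ∂[v_1,v_2,v_3] = [v_2,v_3] − [v_1,v_3] + [v_1,v_2].
This gives a 10×10 integer matrix of rank 6; reducing to Smith normal form yields diagonal entries (1,1,1,1,1,1).

∂_3: C_3 → C_2 sends each 3-simplex σ to the alternating sum Σ_i (−1)^i (σ with its i-th vertex removed). For instance
  ∂[v_0,v_1,v_3,v_4] = [v_1,v_3,v_4] − [v_0,v_3,v_4] + [v_0,v_1,v_4] − [v_0,v_1,v_3],
  ∂[v_0,v_2,v_3,v_4] = [v_2,v_3,v_4] − [v_0,v_3,v_4] + [v_0,v_2,v_4] − [v_0,v_2,v_3].
This gives a 10×5 integer matrix of rank 4; reducing to Smith normal form yields diagonal entries (1,1,1,1).

Computing H_k = (kernel of ∂_k) / (image of ∂_{k+1}):

  H_0: rank C_0 − rank ∂_1 = 5 − 4 = 1, and the invariant factors of ∂_1 are all 1, so H_0 ≅ Z.
  H_1: rank ker ∂_1 − rank ∂_2 = (10 − 4) − 6 = 0, and the invariant factors of ∂_2 are all 1, so H_1 ≅ 0.
  H_2: rank ker ∂_2 − rank ∂_3 = (10 − 6) − 4 = 0, and the invariant factors of ∂_3 are all 1, so H_2 ≅ 0.
  H_3: rank ker ∂_3 − rank ∂_4 = (5 − 4) − 0 = 1, and there is no ∂_4, so H_3 ≅ Z.

As a check, the Euler characteristic is 5 − 10 + 10 − 5 = 0, which agrees with 1 − 0 + 0 − 1 = 0.

Hence the Betti numbers are b_0 = 1, b_1 = 0, b_2 = 0, b_3 = 1.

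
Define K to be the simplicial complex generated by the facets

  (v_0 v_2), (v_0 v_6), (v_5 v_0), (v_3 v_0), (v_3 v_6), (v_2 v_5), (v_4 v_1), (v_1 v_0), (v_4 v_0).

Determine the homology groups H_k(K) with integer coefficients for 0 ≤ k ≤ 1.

Take the total order v_0 < v_1 < v_2 < v_3 < v_4 < v_5 < v_6 on the vertex set. Then K (dimension 1) consists of the simplices:

  0-simplices (7): [v_0], [v_1], [v_2], [v_3], [v_4], [v_5], [v_6]
  1-simplices (9): [v_0,v_1], [v_0,v_2], [v_0,v_3], [v_0,v_4], [v_0,v_5], [v_0,v_6], [v_1,v_4], [v_2,v_5], [v_3,v_6]

giving chain groups C_0 ≅ Z^7, C_1 ≅ Z^9.

The boundary map ∂_1: C_1 → C_0 maps an edge to its endpoints' difference, ∂[p,q] = q − p. For instance
  ∂[v_0,v_1] = [v_1] − [v_0].
This gives a 7×9 integer matrix of rank 6; reducing to Smith normal form yields diagonal entries (1,1,1,1,1,1).

Reading off H_k = ker ∂_k / im ∂_{k+1}:

  H_0: rank C_0 − rank ∂_1 = 7 − 6 = 1, and the invariant factors of ∂_1 are all 1, so H_0 = Z.
  H_1: rank ker ∂_1 − rank ∂_2 = (9 − 6) − 0 = 3, and there is no ∂_2, so H_1 = Z^3.

(K is a triangulation of a wedge of 3 circles.)

H_0 ≅ Z,  H_1 ≅ Z^3.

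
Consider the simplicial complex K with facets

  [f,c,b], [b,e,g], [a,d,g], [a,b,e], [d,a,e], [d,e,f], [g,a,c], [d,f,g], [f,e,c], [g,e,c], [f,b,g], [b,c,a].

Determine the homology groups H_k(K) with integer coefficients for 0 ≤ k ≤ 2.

H_0 = Z,  H_1 = Z/2,  H_2 = 0.

We work with the vertex ordering a < b < c < d < e < f < g. The simplices of K, each written with vertices in increasing order, are:

  0-simplices (7): a, b, c, d, e, f, g
  1-simplices (18): ab, ac, ad, ae, ag, bc, be, bf, bg, ce, cf, cg, de, df, dg, ef, eg, fg
  2-simplices (12): abc, abe, acg, ade, adg, bcf, beg, bfg, cef, ceg, def, dfg

so the chain groups are C_0 ≅ Z^7, C_1 ≅ Z^18, C_2 ≅ Z^12.

The boundary map ∂_1: C_1 → C_0 maps an edge to its endpoints' difference, ∂[p,q] = q − p.
The 7×18 boundary matrix has rank 6 and Smith normal form diag(1,1,1,1,1,1).

∂_2: C_2 → C_1 acts by ∂[p,q,r] = [q,r] − [p,r] + [p,q]. For instance
  ∂acg = cg − ag + ac,
  ∂cef = ef − cf + ce.
The resulting 18×12 matrix has rank 12, and its Smith normal form has invariant factors (1,1,1,1,1,1,1,1,1,1,1,2).

From H_k ≅ ker(∂_k) / im(∂_{k+1}) we obtain:

  H_0: rank C_0 − rank ∂_1 = 7 − 6 = 1, and the invariant factors of ∂_1 are all 1, so H_0 = Z.
  H_1: rank ker ∂_1 − rank ∂_2 = (18 − 6) − 12 = 0, and ∂_2 has invariant factor 2 > 1, so H_1 = Z/2.
  H_2: rank ker ∂_2 − rank ∂_3 = (12 − 12) − 0 = 0, and there is no ∂_3, so H_2 = 0.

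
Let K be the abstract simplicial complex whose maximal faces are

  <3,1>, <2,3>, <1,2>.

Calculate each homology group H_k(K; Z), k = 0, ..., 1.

H_0 = Z,  H_1 = Z.

Take the total order 1 < 2 < 3 on the vertex set. Then K (dimension 1) consists of the simplices:

  0-simplices (3): [1], [2], [3]
  1-simplices (3): [1,2], [1,3], [2,3]

so the chain groups are C_0 ≅ Z^3, C_1 ≅ Z^3.

The boundary map ∂_1: C_1 → C_0 maps an edge to its endpoints' difference, ∂[p,q] = q − p. For instance
  ∂[1,2] = [2] − [1].
This gives a 3×3 integer matrix of rank 2; reducing to Smith normal form yields diagonal entries (1,1).

Computing H_k = (kernel of ∂_k) / (image of ∂_{k+1}):

  H_0: rank C_0 − rank ∂_1 = 3 − 2 = 1, and the invariant factors of ∂_1 are all 1, so H_0 ≅ Z.
  H_1: rank ker ∂_1 − rank ∂_2 = (3 − 2) − 0 = 1, and there is no ∂_2, so H_1 ≅ Z.

(K is a triangulation of the circle S^1.)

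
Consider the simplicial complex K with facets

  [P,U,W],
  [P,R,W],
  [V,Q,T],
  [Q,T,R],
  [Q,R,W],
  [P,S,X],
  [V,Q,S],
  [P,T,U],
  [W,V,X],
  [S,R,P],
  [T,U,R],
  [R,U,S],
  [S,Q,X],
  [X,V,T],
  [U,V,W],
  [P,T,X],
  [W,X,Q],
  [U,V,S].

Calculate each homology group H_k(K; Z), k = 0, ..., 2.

H_0 = Z,  H_1 = Z ⊕ Z_2,  H_2 = 0.

We work with the vertex ordering P < Q < R < S < T < U < V < W < X. The simplices of K, each written with vertices in increasing order, are:

  0-simplices (9): P, Q, R, S, T, U, V, W, X
  1-simplices (27): PR, PS, PT, PU, PW, PX, QR, QS, QT, QV, QW, QX, RS, RT, RU, RW, SU, SV, SX, TU, TV, TX, UV, UW, VW, VX, WX
  2-simplices (18): PRS, PRW, PSX, PTU, PTX, PUW, QRT, QRW, QSV, QSX, QTV, QWX, RSU, RTU, SUV, TVX, UVW, VWX

giving chain groups C_0 ≅ Z^9, C_1 ≅ Z^27, C_2 ≅ Z^18.

The boundary map ∂_1: C_1 → C_0 sends each edge [p,q] (with p < q) to q − p.
This gives a 9×27 integer matrix of rank 8; reducing to Smith normal form yields diagonal entries (1,1,1,1,1,1,1,1).

∂_2: C_2 → C_1 maps a triangle to the signed sum of its edges. For instance
  ∂RSU = SU − RU + RS,
  ∂VWX = WX − VX + VW.
The resulting 27×18 matrix has rank 18, and its Smith normal form has invariant factors (1,1,1,1,1,1,1,1,1,1,1,1,1,1,1,1,1,2).

Computing H_k = (kernel of ∂_k) / (image of ∂_{k+1}):

  H_0: rank C_0 − rank ∂_1 = 9 − 8 = 1, and the invariant factors of ∂_1 are all 1, so H_0 ≅ Z.
  H_1: rank ker ∂_1 − rank ∂_2 = (27 − 8) − 18 = 1, and ∂_2 has invariant factor 2 > 1, so H_1 ≅ Z ⊕ Z_2.
  H_2: rank ker ∂_2 − rank ∂_3 = (18 − 18) − 0 = 0, and there is no ∂_3, so H_2 ≅ 0.

(K is a triangulation of the Klein bottle.)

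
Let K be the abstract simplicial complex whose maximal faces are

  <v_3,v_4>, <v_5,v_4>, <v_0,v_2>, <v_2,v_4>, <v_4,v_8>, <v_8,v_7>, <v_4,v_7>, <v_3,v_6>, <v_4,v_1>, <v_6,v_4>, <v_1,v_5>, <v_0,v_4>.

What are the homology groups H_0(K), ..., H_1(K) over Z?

H_0 = Z,  H_1 = Z^4.

Order the vertices as v_0 < v_1 < v_2 < v_3 < v_4 < v_5 < v_6 < v_7 < v_8. Listing each simplex with vertices in this order, K has dimension 1 with simplices:

  0-simplices (9): [v_0], [v_1], [v_2], [v_3], [v_4], [v_5], [v_6], [v_7], [v_8]
  1-simplices (12): [v_0,v_2], [v_0,v_4], [v_1,v_4], [v_1,v_5], [v_2,v_4], [v_3,v_4], [v_3,v_6], [v_4,v_5], [v_4,v_6], [v_4,v_7], [v_4,v_8], [v_7,v_8]

Hence C_0 ≅ Z^9, C_1 ≅ Z^12.

∂_1: C_1 → C_0 sends each edge [p,q] (with p < q) to q − p. For instance
  ∂[v_4,v_7] = [v_7] − [v_4].
This gives a 9×12 integer matrix of rank 8; reducing to Smith normal form yields diagonal entries (1,1,1,1,1,1,1,1).

Now H_k = ker ∂_k / im ∂_{k+1}, so:

  H_0: rank C_0 − rank ∂_1 = 9 − 8 = 1, and the invariant factors of ∂_1 are all 1, so H_0 = Z.
  H_1: rank ker ∂_1 − rank ∂_2 = (12 − 8) − 0 = 4, and there is no ∂_2, so H_1 = Z^4.

As a check, the Euler characteristic is 9 − 12 = -3, which agrees with 1 − 4 = -3.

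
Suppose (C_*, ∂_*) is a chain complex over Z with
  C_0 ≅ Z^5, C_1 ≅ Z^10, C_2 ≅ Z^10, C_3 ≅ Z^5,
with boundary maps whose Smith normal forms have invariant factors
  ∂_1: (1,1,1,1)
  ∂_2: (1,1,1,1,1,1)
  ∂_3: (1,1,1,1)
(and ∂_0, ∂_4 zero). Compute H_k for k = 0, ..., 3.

H_0: b_0 = 5 − 0 − 4 = 1; torsion from ∂_1 factors > 1: none. So H_0 = Z.
H_1: b_1 = 10 − 4 − 6 = 0; torsion from ∂_2 factors > 1: none. So H_1 = 0.
H_2: b_2 = 10 − 6 − 4 = 0; torsion from ∂_3 factors > 1: none. So H_2 = 0.
H_3: b_3 = 5 − 4 − 0 = 1; torsion from ∂_4 factors > 1: none. So H_3 = Z.

H_0 = Z,  H_1 = 0,  H_2 = 0,  H_3 = Z.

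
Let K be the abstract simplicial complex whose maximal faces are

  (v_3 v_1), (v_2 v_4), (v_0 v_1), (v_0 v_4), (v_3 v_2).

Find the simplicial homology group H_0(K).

H_0 ≅ Z.

Order the vertices as v_0 < v_1 < v_2 < v_3 < v_4. Listing each simplex with vertices in this order, K has dimension 1 with simplices:

  0-simplices (5): [v_0], [v_1], [v_2], [v_3], [v_4]
  1-simplices (5): [v_0,v_1], [v_0,v_4], [v_1,v_3], [v_2,v_3], [v_2,v_4]

Hence C_0 ≅ Z^5, C_1 ≅ Z^5.

Boundary ∂_1: C_1 → C_0 maps an edge to its endpoints' difference, ∂[p,q] = q − p.
This gives a 5×5 integer matrix of rank 4; reducing to Smith normal form yields diagonal entries (1,1,1,1).

Now H_k = ker ∂_k / im ∂_{k+1}, so:

  H_0: rank C_0 − rank ∂_1 = 5 − 4 = 1, and the invariant factors of ∂_1 are all 1, so H_0 ≅ Z.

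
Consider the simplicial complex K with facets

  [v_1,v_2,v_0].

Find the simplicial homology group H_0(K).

H_0 = Z.

K has 3 vertices, 3 edges, 1 triangle.
rank ∂_0 = 0, rank ∂_1 = 2 ⇒ b_0 = 3 − 0 − 2 = 1; all invariant factors of ∂_1 are 1 so no torsion. So H_0 = Z.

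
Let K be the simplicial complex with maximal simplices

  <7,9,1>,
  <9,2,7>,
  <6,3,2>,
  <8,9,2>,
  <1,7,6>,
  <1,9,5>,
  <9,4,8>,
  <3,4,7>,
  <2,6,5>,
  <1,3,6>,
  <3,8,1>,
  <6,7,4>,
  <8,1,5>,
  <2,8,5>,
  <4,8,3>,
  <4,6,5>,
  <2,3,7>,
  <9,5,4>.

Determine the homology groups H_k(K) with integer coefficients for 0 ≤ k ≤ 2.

Order the vertices as 1 < 2 < 3 < 4 < 5 < 6 < 7 < 8 < 9. Listing each simplex with vertices in this order, K has dimension 2 with simplices:

  0-simplices (9): [1], [2], [3], [4], [5], [6], [7], [8], [9]
  1-simplices (27): (27 of them)
  2-simplices (18): [1,3,6], [1,3,8], [1,5,8], [1,5,9], [1,6,7], [1,7,9], [2,3,6], [2,3,7], [2,5,6], [2,5,8], [2,7,9], [2,8,9], [3,4,7], [3,4,8], [4,5,6], [4,5,9], [4,6,7], [4,8,9]

Hence C_0 ≅ Z^9, C_1 ≅ Z^27, C_2 ≅ Z^18.

The boundary map ∂_1: C_1 → C_0 is given by ∂[p,q] = [q] − [p].
The resulting 9×27 matrix has rank 8, and its Smith normal form has invariant factors (1,1,1,1,1,1,1,1).

∂_2: C_2 → C_1 sends each 2-simplex [p,q,r] to [q,r] − [p,r] + [p,q]. For instance
  ∂[2,3,6] = [3,6] − [2,6] + [2,3],
  ∂[2,3,7] = [3,7] − [2,7] + [2,3].
The 27×18 boundary matrix has rank 18 and Smith normal form diag(1,1,1,1,1,1,1,1,1,1,1,1,1,1,1,1,1,2).

Computing H_k = (kernel of ∂_k) / (image of ∂_{k+1}):

  H_0: rank C_0 − rank ∂_1 = 9 − 8 = 1, and the invariant factors of ∂_1 are all 1, so H_0 ≅ Z.
  H_1: rank ker ∂_1 − rank ∂_2 = (27 − 8) − 18 = 1, and ∂_2 has invariant factor 2 > 1, so H_1 ≅ Z ⊕ Z/2Z.
  H_2: rank ker ∂_2 − rank ∂_3 = (18 − 18) − 0 = 0, and there is no ∂_3, so H_2 ≅ 0.

H_0 = Z,  H_1 = Z ⊕ Z/2Z,  H_2 = 0.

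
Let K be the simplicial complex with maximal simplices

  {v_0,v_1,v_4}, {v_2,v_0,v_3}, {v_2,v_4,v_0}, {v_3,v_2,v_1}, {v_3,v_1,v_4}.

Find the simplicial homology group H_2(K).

H_2 ≅ 0.

K has 5 vertices, 10 edges, 5 triangles.
rank ∂_2 = 5, rank ∂_3 = 0 ⇒ b_2 = 5 − 5 − 0 = 0. So H_2 ≅ 0.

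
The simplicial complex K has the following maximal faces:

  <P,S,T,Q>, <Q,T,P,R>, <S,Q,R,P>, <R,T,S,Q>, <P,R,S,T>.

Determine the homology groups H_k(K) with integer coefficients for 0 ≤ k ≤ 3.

H_0 = Z,  H_1 = 0,  H_2 = 0,  H_3 = Z.

Fix the vertex order P < Q < R < S < T and write every simplex with vertices in increasing order. Then dim K = 3 and the simplices of K are:

  0-simplices (5): P, Q, R, S, T
  1-simplices (10): PQ, PR, PS, PT, QR, QS, QT, RS, RT, ST
  2-simplices (10): PQR, PQS, PQT, PRS, PRT, PST, QRS, QRT, QST, RST
  3-simplices (5): PQRS, PQRT, PQST, PRST, QRST

giving chain groups C_0 ≅ Z^5, C_1 ≅ Z^10, C_2 ≅ Z^10, C_3 ≅ Z^5.

Boundary ∂_1: C_1 → C_0 sends each edge [p,q] (with p < q) to q − p.
As a 5×10 matrix over Z this has rank 4, with invariant factors (1,1,1,1).

∂_2: C_2 → C_1 sends each 2-simplex [p,q,r] to [q,r] − [p,r] + [p,q]. For instance
  ∂QST = ST − QT + QS,
  ∂PQS = QS − PS + PQ.
The 10×10 boundary matrix has rank 6 and Smith normal form diag(1,1,1,1,1,1).

∂_3: C_3 → C_2 sends each 3-simplex σ to the alternating sum Σ_i (−1)^i (σ with its i-th vertex removed). For instance
  ∂QRST = RST − QST + QRT − QRS,
  ∂PQRS = QRS − PRS + PQS − PQR.
The 10×5 boundary matrix has rank 4 and Smith normal form diag(1,1,1,1).

From H_k ≅ ker(∂_k) / im(∂_{k+1}) we obtain:

  H_0: rank C_0 − rank ∂_1 = 5 − 4 = 1, and the invariant factors of ∂_1 are all 1, so H_0 ≅ Z.
  H_1: rank ker ∂_1 − rank ∂_2 = (10 − 4) − 6 = 0, and the invariant factors of ∂_2 are all 1, so H_1 ≅ 0.
  H_2: rank ker ∂_2 − rank ∂_3 = (10 − 6) − 4 = 0, and the invariant factors of ∂_3 are all 1, so H_2 ≅ 0.
  H_3: rank ker ∂_3 − rank ∂_4 = (5 − 4) − 0 = 1, and there is no ∂_4, so H_3 ≅ Z.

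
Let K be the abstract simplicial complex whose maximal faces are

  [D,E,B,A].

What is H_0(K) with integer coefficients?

Order the vertices as A < B < D < E. Listing each simplex with vertices in this order, K has dimension 3 with simplices:

  0-simplices (4): A, B, D, E
  1-simplices (6): AB, AD, AE, BD, BE, DE
  2-simplices (4): ABD, ABE, ADE, BDE
  3-simplices (1): ABDE

so the chain groups are C_0 ≅ Z^4, C_1 ≅ Z^6, C_2 ≅ Z^4, C_3 ≅ Z^1.

The boundary map ∂_1: C_1 → C_0 maps an edge to its endpoints' difference, ∂[p,q] = q − p. For instance
  ∂DE = E − D.
The 4×6 boundary matrix has rank 3 and Smith normal form diag(1,1,1).

The boundary map ∂_2: C_2 → C_1 acts by ∂[p,q,r] = [q,r] − [p,r] + [p,q]. For instance
  ∂BDE = DE − BE + BD,
  ∂ADE = DE − AE + AD.
As a 6×4 matrix over Z this has rank 3, with invariant factors (1,1,1).

The boundary map ∂_3: C_3 → C_2 sends each 3-simplex σ to the alternating sum Σ_i (−1)^i (σ with its i-th vertex removed). For instance
  ∂ABDE = BDE − ADE + ABE − ABD.
This gives a 4×1 integer matrix of rank 1; reducing to Smith normal form yields diagonal entries (1).

Now H_k = ker ∂_k / im ∂_{k+1}, so:

  H_0: rank C_0 − rank ∂_1 = 4 − 3 = 1, and the invariant factors of ∂_1 are all 1, so H_0 ≅ Z.

(K is a triangulation of the 3-simplex.)

H_0 ≅ Z.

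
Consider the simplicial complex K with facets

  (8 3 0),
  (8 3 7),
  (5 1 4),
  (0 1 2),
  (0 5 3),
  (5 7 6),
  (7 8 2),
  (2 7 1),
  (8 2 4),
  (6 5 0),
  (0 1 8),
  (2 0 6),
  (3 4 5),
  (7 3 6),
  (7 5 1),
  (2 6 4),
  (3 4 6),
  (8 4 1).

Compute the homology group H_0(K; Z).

Order the vertices as 0 < 1 < 2 < 3 < 4 < 5 < 6 < 7 < 8. Listing each simplex with vertices in this order, K has dimension 2 with simplices:

  0-simplices (9): [0], [1], [2], [3], [4], [5], [6], [7], [8]
  1-simplices (27): (27 of them)
  2-simplices (18): [0,1,2], [0,1,8], [0,2,6], [0,3,5], [0,3,8], [0,5,6], [1,2,7], [1,4,5], [1,4,8], [1,5,7], [2,4,6], [2,4,8], [2,7,8], [3,4,5], [3,4,6], [3,6,7], [3,7,8], [5,6,7]

giving chain groups C_0 ≅ Z^9, C_1 ≅ Z^27, C_2 ≅ Z^18.

Boundary ∂_1: C_1 → C_0 is given by ∂[p,q] = [q] − [p]. For instance
  ∂[0,5] = [5] − [0].
The 9×27 boundary matrix has rank 8 and Smith normal form diag(1,1,1,1,1,1,1,1).

∂_2: C_2 → C_1 sends each 2-simplex [p,q,r] to [q,r] − [p,r] + [p,q]. For instance
  ∂[2,4,6] = [4,6] − [2,6] + [2,4],
  ∂[0,2,6] = [2,6] − [0,6] + [0,2].
The 27×18 boundary matrix has rank 18 and Smith normal form diag(1,1,1,1,1,1,1,1,1,1,1,1,1,1,1,1,1,2).

Now H_k = ker ∂_k / im ∂_{k+1}, so:

  H_0: rank C_0 − rank ∂_1 = 9 − 8 = 1, and the invariant factors of ∂_1 are all 1, so H_0 ≅ Z.

H_0 ≅ Z.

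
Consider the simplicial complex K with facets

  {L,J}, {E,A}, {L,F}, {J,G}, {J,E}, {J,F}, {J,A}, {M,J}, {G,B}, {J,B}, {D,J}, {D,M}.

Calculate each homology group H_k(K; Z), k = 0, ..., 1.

H_0 = Z,  H_1 = Z^4.

We work with the vertex ordering A < B < D < E < F < G < J < L < M. The simplices of K, each written with vertices in increasing order, are:

  0-simplices (9): A, B, D, E, F, G, J, L, M
  1-simplices (12): AE, AJ, BG, BJ, DJ, DM, EJ, FJ, FL, GJ, JL, JM

so the chain groups are C_0 ≅ Z^9, C_1 ≅ Z^12.

The boundary map ∂_1: C_1 → C_0 maps an edge to its endpoints' difference, ∂[p,q] = q − p.
The 9×12 boundary matrix has rank 8 and Smith normal form diag(1,1,1,1,1,1,1,1).

From H_k ≅ ker(∂_k) / im(∂_{k+1}) we obtain:

  H_0: rank C_0 − rank ∂_1 = 9 − 8 = 1, and the invariant factors of ∂_1 are all 1, so H_0 = Z.
  H_1: rank ker ∂_1 − rank ∂_2 = (12 − 8) − 0 = 4, and there is no ∂_2, so H_1 = Z^4.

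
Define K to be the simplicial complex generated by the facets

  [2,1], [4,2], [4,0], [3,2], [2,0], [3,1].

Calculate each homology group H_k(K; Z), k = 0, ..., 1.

H_0 ≅ Z,  H_1 ≅ Z^2.

We work with the vertex ordering 0 < 1 < 2 < 3 < 4. The simplices of K, each written with vertices in increasing order, are:

  0-simplices (5): [0], [1], [2], [3], [4]
  1-simplices (6): [0,2], [0,4], [1,2], [1,3], [2,3], [2,4]

so the chain groups are C_0 ≅ Z^5, C_1 ≅ Z^6.

∂_1: C_1 → C_0 is given by ∂[p,q] = [q] − [p]. For instance
  ∂[1,3] = [3] − [1].
As a 5×6 matrix over Z this has rank 4, with invariant factors (1,1,1,1).

Computing H_k = (kernel of ∂_k) / (image of ∂_{k+1}):

  H_0: rank C_0 − rank ∂_1 = 5 − 4 = 1, and the invariant factors of ∂_1 are all 1, so H_0 ≅ Z.
  H_1: rank ker ∂_1 − rank ∂_2 = (6 − 4) − 0 = 2, and there is no ∂_2, so H_1 ≅ Z^2.

As a check, the Euler characteristic is 5 − 6 = -1, which agrees with 1 − 2 = -1.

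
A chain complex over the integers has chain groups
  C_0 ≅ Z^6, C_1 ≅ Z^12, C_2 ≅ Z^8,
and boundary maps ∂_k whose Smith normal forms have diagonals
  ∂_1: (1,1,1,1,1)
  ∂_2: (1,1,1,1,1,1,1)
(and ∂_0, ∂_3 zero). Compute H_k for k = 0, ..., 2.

H_0: b_0 = 6 − 0 − 5 = 1; torsion from ∂_1 factors > 1: none. So H_0 ≅ Z.
H_1: b_1 = 12 − 5 − 7 = 0; torsion from ∂_2 factors > 1: none. So H_1 ≅ 0.
H_2: b_2 = 8 − 7 − 0 = 1; torsion from ∂_3 factors > 1: none. So H_2 ≅ Z.

H_0 ≅ Z,  H_1 = 0,  H_2 ≅ Z.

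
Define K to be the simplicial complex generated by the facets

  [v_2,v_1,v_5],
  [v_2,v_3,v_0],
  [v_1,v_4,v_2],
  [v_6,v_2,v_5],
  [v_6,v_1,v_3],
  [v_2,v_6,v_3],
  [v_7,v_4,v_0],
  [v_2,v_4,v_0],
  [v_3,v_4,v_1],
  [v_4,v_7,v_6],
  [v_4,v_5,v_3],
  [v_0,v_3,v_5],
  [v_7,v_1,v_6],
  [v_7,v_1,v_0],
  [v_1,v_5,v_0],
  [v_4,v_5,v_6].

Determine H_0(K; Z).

H_0 = Z.

Order the vertices as v_0 < v_1 < v_2 < v_3 < v_4 < v_5 < v_6 < v_7. Listing each simplex with vertices in this order, K has dimension 2 with simplices:

  0-simplices (8): [v_0], [v_1], [v_2], [v_3], [v_4], [v_5], [v_6], [v_7]
  1-simplices (24): (24 of them)
  2-simplices (16): (16 of them)

Hence C_0 ≅ Z^8, C_1 ≅ Z^24, C_2 ≅ Z^16.

Boundary ∂_1: C_1 → C_0 sends each edge [p,q] (with p < q) to q − p.
This gives a 8×24 integer matrix of rank 7; reducing to Smith normal form yields diagonal entries (1,1,1,1,1,1,1).

The boundary map ∂_2: C_2 → C_1 acts by ∂[p,q,r] = [q,r] − [p,r] + [p,q]. For instance
  ∂[v_0,v_4,v_7] = [v_4,v_7] − [v_0,v_7] + [v_0,v_4],
  ∂[v_0,v_3,v_5] = [v_3,v_5] − [v_0,v_5] + [v_0,v_3].
The resulting 24×16 matrix has rank 15, and its Smith normal form has invariant factors (1,1,1,1,1,1,1,1,1,1,1,1,1,1,1).

Reading off H_k = ker ∂_k / im ∂_{k+1}:

  H_0: rank C_0 − rank ∂_1 = 8 − 7 = 1, and the invariant factors of ∂_1 are all 1, so H_0 = Z.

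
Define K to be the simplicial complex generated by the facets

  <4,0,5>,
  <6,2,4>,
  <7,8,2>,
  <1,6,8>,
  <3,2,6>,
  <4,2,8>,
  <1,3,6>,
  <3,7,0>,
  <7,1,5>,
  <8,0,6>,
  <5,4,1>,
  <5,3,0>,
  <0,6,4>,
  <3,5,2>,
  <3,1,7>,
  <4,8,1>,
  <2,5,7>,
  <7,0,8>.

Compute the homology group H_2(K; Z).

H_2 = 0.

Take the total order 0 < 1 < 2 < 3 < 4 < 5 < 6 < 7 < 8 on the vertex set. Then K (dimension 2) consists of the simplices:

  0-simplices (9): [0], [1], [2], [3], [4], [5], [6], [7], [8]
  1-simplices (27): (27 of them)
  2-simplices (18): [0,3,5], [0,3,7], [0,4,5], [0,4,6], [0,6,8], [0,7,8], [1,3,6], [1,3,7], [1,4,5], [1,4,8], [1,5,7], [1,6,8], [2,3,5], [2,3,6], [2,4,6], [2,4,8], [2,5,7], [2,7,8]

so the chain groups are C_0 ≅ Z^9, C_1 ≅ Z^27, C_2 ≅ Z^18.

The boundary map ∂_1: C_1 → C_0 is given by ∂[p,q] = [q] − [p]. For instance
  ∂[0,4] = [4] − [0].
The 9×27 boundary matrix has rank 8 and Smith normal form diag(1,1,1,1,1,1,1,1).

The boundary map ∂_2: C_2 → C_1 maps a triangle to the signed sum of its edges. For instance
  ∂[2,4,6] = [4,6] − [2,6] + [2,4],
  ∂[0,4,5] = [4,5] − [0,5] + [0,4].
The 27×18 boundary matrix has rank 18 and Smith normal form diag(1,1,1,1,1,1,1,1,1,1,1,1,1,1,1,1,1,2).

From H_k ≅ ker(∂_k) / im(∂_{k+1}) we obtain:

  H_2: rank ker ∂_2 − rank ∂_3 = (18 − 18) − 0 = 0, and there is no ∂_3, so H_2 ≅ 0.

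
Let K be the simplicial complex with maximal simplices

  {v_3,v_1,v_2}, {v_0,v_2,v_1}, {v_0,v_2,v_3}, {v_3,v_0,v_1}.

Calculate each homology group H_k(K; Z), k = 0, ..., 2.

H_0 = Z,  H_1 = 0,  H_2 = Z.

We work with the vertex ordering v_0 < v_1 < v_2 < v_3. The simplices of K, each written with vertices in increasing order, are:

  0-simplices (4): [v_0], [v_1], [v_2], [v_3]
  1-simplices (6): [v_0,v_1], [v_0,v_2], [v_0,v_3], [v_1,v_2], [v_1,v_3], [v_2,v_3]
  2-simplices (4): [v_0,v_1,v_2], [v_0,v_1,v_3], [v_0,v_2,v_3], [v_1,v_2,v_3]

giving chain groups C_0 ≅ Z^4, C_1 ≅ Z^6, C_2 ≅ Z^4.

∂_1: C_1 → C_0 is given by ∂[p,q] = [q] − [p]. For instance
  ∂[v_0,v_2] = [v_2] − [v_0].
The 4×6 boundary matrix has rank 3 and Smith normal form diag(1,1,1).

The boundary map ∂_2: C_2 → C_1 acts by ∂[p,q,r] = [q,r] − [p,r] + [p,q]. For instance
  ∂[v_0,v_1,v_3] = [v_1,v_3] − [v_0,v_3] + [v_0,v_1],
  ∂[v_1,v_2,v_3] = [v_2,v_3] − [v_1,v_3] + [v_1,v_2].
The 6×4 boundary matrix has rank 3 and Smith normal form diag(1,1,1).

From H_k ≅ ker(∂_k) / im(∂_{k+1}) we obtain:

  H_0: rank C_0 − rank ∂_1 = 4 − 3 = 1, and the invariant factors of ∂_1 are all 1, so H_0 ≅ Z.
  H_1: rank ker ∂_1 − rank ∂_2 = (6 − 3) − 3 = 0, and the invariant factors of ∂_2 are all 1, so H_1 ≅ 0.
  H_2: rank ker ∂_2 − rank ∂_3 = (4 − 3) − 0 = 1, and there is no ∂_3, so H_2 ≅ Z.

(K is a triangulation of the 2-sphere S^2.)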